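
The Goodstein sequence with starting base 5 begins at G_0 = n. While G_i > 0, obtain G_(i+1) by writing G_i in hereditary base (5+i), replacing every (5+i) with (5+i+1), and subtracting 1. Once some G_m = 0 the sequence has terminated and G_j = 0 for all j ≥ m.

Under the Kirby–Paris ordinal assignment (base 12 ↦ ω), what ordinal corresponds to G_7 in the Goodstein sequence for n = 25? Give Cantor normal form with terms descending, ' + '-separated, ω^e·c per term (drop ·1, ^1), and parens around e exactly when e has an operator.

G_0=25  [base 5] 5^2  →[5↦6]→  6^2 = 36  −1 ⇒ G_1=35
G_1=35  [base 6] 5·6 + 5  →[6↦7]→  5·7 + 5 = 40  −1 ⇒ G_2=39
G_2=39  [base 7] 5·7 + 4  →[7↦8]→  5·8 + 4 = 44  −1 ⇒ G_3=43
G_3=43  [base 8] 5·8 + 3  →[8↦9]→  5·9 + 3 = 48  −1 ⇒ G_4=47
G_4=47  [base 9] 5·9 + 2  →[9↦10]→  5·10 + 2 = 52  −1 ⇒ G_5=51
G_5=51  [base 10] 5·10 + 1  →[10↦11]→  5·11 + 1 = 56  −1 ⇒ G_6=55
G_6=55  [base 11] 5·11  →[11↦12]→  5·12 = 60  −1 ⇒ G_7=59
G_7=59  [base 12] 4·12 + 11  →[12↦13]→  4·13 + 11 = 63  −1 ⇒ G_8=62

ω·4 + 11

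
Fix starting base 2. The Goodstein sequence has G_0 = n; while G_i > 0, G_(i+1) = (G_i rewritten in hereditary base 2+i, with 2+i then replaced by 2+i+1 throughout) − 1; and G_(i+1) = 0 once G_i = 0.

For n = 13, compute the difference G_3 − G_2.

14813

[0] 13 ≡ 2^(2 + 1) + 2^2 + 1 (base 2). Lift 3: 109. −1: 108.
[1] 108 ≡ 3^(3 + 1) + 3^3 (base 3). Lift 4: 1280. −1: 1279.
[2] 1279 ≡ 4^(4 + 1) + 3·4^3 + 3·4^2 + 3·4 + 3 (base 4). Lift 5: 16093. −1: 16092.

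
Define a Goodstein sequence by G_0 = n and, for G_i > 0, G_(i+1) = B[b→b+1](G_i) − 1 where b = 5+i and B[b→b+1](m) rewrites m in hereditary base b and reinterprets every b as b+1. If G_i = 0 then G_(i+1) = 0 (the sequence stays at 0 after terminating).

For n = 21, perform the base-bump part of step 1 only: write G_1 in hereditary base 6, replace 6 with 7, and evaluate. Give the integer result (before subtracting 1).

21 —HB5→ 4·5 + 1 —bump→ 4·6 + 1 = 25 —(−1)→ 24
24 —HB6→ 4·6 —bump→ 4·7 = 28 —(−1)→ 27

28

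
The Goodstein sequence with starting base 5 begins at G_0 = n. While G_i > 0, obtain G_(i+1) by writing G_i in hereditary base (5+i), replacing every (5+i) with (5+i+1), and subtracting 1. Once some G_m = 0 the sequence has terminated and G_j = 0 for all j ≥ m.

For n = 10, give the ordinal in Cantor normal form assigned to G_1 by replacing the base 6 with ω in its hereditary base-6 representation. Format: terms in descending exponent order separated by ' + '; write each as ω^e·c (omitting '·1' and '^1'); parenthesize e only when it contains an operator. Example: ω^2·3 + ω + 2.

ω + 5

(0) 10|_5 = 2·5 ↦ 2·6|_6 = 12 ⇒ 11
(1) 11|_6 = 6 + 5 ↦ 7 + 5|_7 = 12 ⇒ 11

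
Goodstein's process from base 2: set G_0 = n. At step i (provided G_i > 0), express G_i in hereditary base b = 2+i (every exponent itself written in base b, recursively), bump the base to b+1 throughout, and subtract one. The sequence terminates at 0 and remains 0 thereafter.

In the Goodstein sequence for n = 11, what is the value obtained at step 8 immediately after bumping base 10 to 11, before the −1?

base 2: 11 = 2^(2 + 1) + 2 + 1; at 3: 3^(3 + 1) + 3 + 1 = 85; next = 84
base 3: 84 = 3^(3 + 1) + 3; at 4: 4^(4 + 1) + 4 = 1028; next = 1027
base 4: 1027 = 4^(4 + 1) + 3; at 5: 5^(5 + 1) + 3 = 15628; next = 15627
base 5: 15627 = 5^(5 + 1) + 2; at 6: 6^(6 + 1) + 2 = 279938; next = 279937
base 6: 279937 = 6^(6 + 1) + 1; at 7: 7^(7 + 1) + 1 = 5764802; next = 5764801
base 7: 5764801 = 7^(7 + 1); at 8: 8^(8 + 1) = 134217728; next = 134217727
base 8: 134217727 = 7·8^8 + 7·8^7 + 7·8^6 + 7·8^5 + 7·8^4 + 7·8^3 + 7·8^2 + 7·8 + 7; at 9: 7·9^9 + 7·9^7 + 7·9^6 + 7·9^5 + 7·9^4 + 7·9^3 + 7·9^2 + 7·9 + 7 = 2749609303; next = 2749609302
base 9: 2749609302 = 7·9^9 + 7·9^7 + 7·9^6 + 7·9^5 + 7·9^4 + 7·9^3 + 7·9^2 + 7·9 + 6; at 10: 7·10^10 + 7·10^7 + 7·10^6 + 7·10^5 + 7·10^4 + 7·10^3 + 7·10^2 + 7·10 + 6 = 70077777776; next = 70077777775
base 10: 70077777775 = 7·10^10 + 7·10^7 + 7·10^6 + 7·10^5 + 7·10^4 + 7·10^3 + 7·10^2 + 7·10 + 5; at 11: 7·11^11 + 7·11^7 + 7·11^6 + 7·11^5 + 7·11^4 + 7·11^3 + 7·11^2 + 7·11 + 5 = 1997331745491; next = 1997331745490

1997331745491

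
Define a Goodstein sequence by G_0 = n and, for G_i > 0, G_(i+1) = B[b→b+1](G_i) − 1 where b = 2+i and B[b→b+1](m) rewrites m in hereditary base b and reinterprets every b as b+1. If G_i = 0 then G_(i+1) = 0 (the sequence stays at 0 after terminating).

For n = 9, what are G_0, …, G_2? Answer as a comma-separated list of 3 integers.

9 —HB2→ 2^(2 + 1) + 1 —bump→ 3^(3 + 1) + 1 = 82 —(−1)→ 81
81 —HB3→ 3^(3 + 1) —bump→ 4^(4 + 1) = 1024 —(−1)→ 1023

9, 81, 1023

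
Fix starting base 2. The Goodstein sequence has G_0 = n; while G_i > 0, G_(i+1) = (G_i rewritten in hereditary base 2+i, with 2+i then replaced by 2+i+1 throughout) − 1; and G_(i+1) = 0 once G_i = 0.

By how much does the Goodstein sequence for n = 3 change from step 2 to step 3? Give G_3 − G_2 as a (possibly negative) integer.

(0) 3|_2 = 2 + 1 ↦ 3 + 1|_3 = 4 ⇒ 3
(1) 3|_3 = 3 ↦ 4|_4 = 4 ⇒ 3
(2) 3|_4 = 3 ↦ 3|_5 = 3 ⇒ 2

-1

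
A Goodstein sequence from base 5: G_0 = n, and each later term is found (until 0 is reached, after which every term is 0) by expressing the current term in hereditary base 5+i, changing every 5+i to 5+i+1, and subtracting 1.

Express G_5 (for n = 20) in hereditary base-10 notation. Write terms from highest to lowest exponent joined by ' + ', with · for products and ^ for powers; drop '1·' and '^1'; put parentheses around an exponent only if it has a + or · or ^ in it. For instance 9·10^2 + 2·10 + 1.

G_0=20  [base 5] 4·5  →[5↦6]→  4·6 = 24  −1 ⇒ G_1=23
G_1=23  [base 6] 3·6 + 5  →[6↦7]→  3·7 + 5 = 26  −1 ⇒ G_2=25
G_2=25  [base 7] 3·7 + 4  →[7↦8]→  3·8 + 4 = 28  −1 ⇒ G_3=27
G_3=27  [base 8] 3·8 + 3  →[8↦9]→  3·9 + 3 = 30  −1 ⇒ G_4=29
G_4=29  [base 9] 3·9 + 2  →[9↦10]→  3·10 + 2 = 32  −1 ⇒ G_5=31
G_5=31  [base 10] 3·10 + 1  →[10↦11]→  3·11 + 1 = 34  −1 ⇒ G_6=33

3·10 + 1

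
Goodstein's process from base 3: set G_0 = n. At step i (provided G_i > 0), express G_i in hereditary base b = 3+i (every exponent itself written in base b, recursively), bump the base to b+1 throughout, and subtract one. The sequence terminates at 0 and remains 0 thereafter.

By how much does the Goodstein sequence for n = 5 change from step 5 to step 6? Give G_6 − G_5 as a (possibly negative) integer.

-1

[0] 5 ≡ 3 + 2 (base 3). Lift 4: 6. −1: 5.
[1] 5 ≡ 4 + 1 (base 4). Lift 5: 6. −1: 5.
[2] 5 ≡ 5 (base 5). Lift 6: 6. −1: 5.
[3] 5 ≡ 5 (base 6). Lift 7: 5. −1: 4.
[4] 4 ≡ 4 (base 7). Lift 8: 4. −1: 3.
[5] 3 ≡ 3 (base 8). Lift 9: 3. −1: 2.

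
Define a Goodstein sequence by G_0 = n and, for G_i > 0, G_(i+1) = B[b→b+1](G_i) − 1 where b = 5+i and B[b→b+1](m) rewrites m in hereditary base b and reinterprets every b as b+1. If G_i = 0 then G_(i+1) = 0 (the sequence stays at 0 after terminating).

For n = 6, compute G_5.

3

step 0: 6 = 5 + 1; sub 6 for 5: 6 + 1; = 7; G_1 = 7−1 = 6
step 1: 6 = 6; sub 7 for 6: 7; = 7; G_2 = 7−1 = 6
step 2: 6 = 6; sub 8 for 7: 6; = 6; G_3 = 6−1 = 5
step 3: 5 = 5; sub 9 for 8: 5; = 5; G_4 = 5−1 = 4
step 4: 4 = 4; sub 10 for 9: 4; = 4; G_5 = 4−1 = 3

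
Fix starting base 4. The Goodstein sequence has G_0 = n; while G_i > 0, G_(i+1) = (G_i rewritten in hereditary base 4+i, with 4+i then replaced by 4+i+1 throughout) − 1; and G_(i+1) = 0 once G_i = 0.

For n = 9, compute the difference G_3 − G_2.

0

9 —HB4→ 2·4 + 1 —bump→ 2·5 + 1 = 11 —(−1)→ 10
10 —HB5→ 2·5 —bump→ 2·6 = 12 —(−1)→ 11
11 —HB6→ 6 + 5 —bump→ 7 + 5 = 12 —(−1)→ 11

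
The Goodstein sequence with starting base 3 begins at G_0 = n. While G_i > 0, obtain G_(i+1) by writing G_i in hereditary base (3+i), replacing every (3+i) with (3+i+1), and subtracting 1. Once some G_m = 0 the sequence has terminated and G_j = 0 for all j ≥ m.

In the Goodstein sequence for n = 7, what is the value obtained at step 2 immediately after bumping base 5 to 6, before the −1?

10

i=0: 7 = 2·3 + 1 (b=3); 3→4: 2·4 + 1 = 9; 9−1 = 8
i=1: 8 = 2·4 (b=4); 4→5: 2·5 = 10; 10−1 = 9
i=2: 9 = 5 + 4 (b=5); 5→6: 6 + 4 = 10; 10−1 = 9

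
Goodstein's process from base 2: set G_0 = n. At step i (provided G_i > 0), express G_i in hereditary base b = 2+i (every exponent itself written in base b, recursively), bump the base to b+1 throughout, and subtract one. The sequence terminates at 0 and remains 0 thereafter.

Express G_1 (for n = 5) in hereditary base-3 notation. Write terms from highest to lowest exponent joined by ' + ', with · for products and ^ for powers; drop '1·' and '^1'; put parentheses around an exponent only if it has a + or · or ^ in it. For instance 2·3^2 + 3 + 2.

3^3

i=0: 5 = 2^2 + 1 (b=2); 2→3: 3^3 + 1 = 28; 28−1 = 27
i=1: 27 = 3^3 (b=3); 3→4: 4^4 = 256; 256−1 = 255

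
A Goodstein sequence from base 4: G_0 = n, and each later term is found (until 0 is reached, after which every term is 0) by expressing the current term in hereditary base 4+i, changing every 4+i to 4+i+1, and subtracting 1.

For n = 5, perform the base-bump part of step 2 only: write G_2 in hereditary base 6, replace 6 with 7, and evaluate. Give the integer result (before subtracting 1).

G_0=5  [base 4] 4 + 1  →[4↦5]→  5 + 1 = 6  −1 ⇒ G_1=5
G_1=5  [base 5] 5  →[5↦6]→  6 = 6  −1 ⇒ G_2=5
G_2=5  [base 6] 5  →[6↦7]→  5 = 5  −1 ⇒ G_3=4

5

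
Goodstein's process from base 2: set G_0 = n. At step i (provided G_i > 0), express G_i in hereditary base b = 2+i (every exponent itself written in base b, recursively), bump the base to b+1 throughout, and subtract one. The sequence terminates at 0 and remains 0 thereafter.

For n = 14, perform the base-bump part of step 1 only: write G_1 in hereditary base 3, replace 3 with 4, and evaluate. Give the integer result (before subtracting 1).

1282

G_0 = 14. HB_2(14) = 2^(2 + 1) + 2^2 + 2. Bump = 111. G_1 = 110.
G_1 = 110. HB_3(110) = 3^(3 + 1) + 3^3 + 2. Bump = 1282. G_2 = 1281.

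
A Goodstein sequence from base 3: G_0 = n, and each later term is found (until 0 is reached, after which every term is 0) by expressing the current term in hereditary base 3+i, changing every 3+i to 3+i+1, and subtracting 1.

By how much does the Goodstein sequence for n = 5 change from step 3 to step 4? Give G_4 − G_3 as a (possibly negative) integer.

(0) 5|_3 = 3 + 2 ↦ 4 + 2|_4 = 6 ⇒ 5
(1) 5|_4 = 4 + 1 ↦ 5 + 1|_5 = 6 ⇒ 5
(2) 5|_5 = 5 ↦ 6|_6 = 6 ⇒ 5
(3) 5|_6 = 5 ↦ 5|_7 = 5 ⇒ 4

-1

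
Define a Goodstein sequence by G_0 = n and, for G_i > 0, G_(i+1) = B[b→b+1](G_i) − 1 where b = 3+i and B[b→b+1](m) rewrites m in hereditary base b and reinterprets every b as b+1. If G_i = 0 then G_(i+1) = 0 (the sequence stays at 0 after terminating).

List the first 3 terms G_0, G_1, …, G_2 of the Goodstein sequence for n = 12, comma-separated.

12 —HB3→ 3^2 + 3 —bump→ 4^2 + 4 = 20 —(−1)→ 19
19 —HB4→ 4^2 + 3 —bump→ 5^2 + 3 = 28 —(−1)→ 27

12, 19, 27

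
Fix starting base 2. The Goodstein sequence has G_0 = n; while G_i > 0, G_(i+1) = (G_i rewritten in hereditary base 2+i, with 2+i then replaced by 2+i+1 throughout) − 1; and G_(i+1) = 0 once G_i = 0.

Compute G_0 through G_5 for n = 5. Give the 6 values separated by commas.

(0) 5|_2 = 2^2 + 1 ↦ 3^3 + 1|_3 = 28 ⇒ 27
(1) 27|_3 = 3^3 ↦ 4^4|_4 = 256 ⇒ 255
(2) 255|_4 = 3·4^3 + 3·4^2 + 3·4 + 3 ↦ 3·5^3 + 3·5^2 + 3·5 + 3|_5 = 468 ⇒ 467
(3) 467|_5 = 3·5^3 + 3·5^2 + 3·5 + 2 ↦ 3·6^3 + 3·6^2 + 3·6 + 2|_6 = 776 ⇒ 775
(4) 775|_6 = 3·6^3 + 3·6^2 + 3·6 + 1 ↦ 3·7^3 + 3·7^2 + 3·7 + 1|_7 = 1198 ⇒ 1197

5, 27, 255, 467, 775, 1197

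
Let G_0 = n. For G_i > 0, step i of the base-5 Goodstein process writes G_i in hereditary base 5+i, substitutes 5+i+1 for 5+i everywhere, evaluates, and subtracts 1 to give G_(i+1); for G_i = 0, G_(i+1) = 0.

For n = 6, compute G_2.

6

6 —HB5→ 5 + 1 —bump→ 6 + 1 = 7 —(−1)→ 6
6 —HB6→ 6 —bump→ 7 = 7 —(−1)→ 6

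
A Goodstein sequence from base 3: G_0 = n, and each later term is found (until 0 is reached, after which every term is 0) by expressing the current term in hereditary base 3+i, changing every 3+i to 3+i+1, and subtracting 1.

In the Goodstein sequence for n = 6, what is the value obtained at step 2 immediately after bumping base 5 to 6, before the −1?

8

G_0=6  [base 3] 2·3  →[3↦4]→  2·4 = 8  −1 ⇒ G_1=7
G_1=7  [base 4] 4 + 3  →[4↦5]→  5 + 3 = 8  −1 ⇒ G_2=7
G_2=7  [base 5] 5 + 2  →[5↦6]→  6 + 2 = 8  −1 ⇒ G_3=7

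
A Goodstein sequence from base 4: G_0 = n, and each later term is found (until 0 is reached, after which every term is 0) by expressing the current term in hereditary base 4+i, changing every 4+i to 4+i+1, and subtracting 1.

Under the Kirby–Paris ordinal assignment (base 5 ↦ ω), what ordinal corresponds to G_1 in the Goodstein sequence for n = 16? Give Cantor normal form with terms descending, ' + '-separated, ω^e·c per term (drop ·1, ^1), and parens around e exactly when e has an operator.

ω·4 + 4

16 —HB4→ 4^2 —bump→ 5^2 = 25 —(−1)→ 24
24 —HB5→ 4·5 + 4 —bump→ 4·6 + 4 = 28 —(−1)→ 27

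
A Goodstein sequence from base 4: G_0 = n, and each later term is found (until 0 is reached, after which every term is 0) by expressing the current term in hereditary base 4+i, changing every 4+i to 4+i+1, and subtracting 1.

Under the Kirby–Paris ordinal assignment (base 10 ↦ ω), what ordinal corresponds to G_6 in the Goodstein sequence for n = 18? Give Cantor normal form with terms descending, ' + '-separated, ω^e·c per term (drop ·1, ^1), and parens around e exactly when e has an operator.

18 —HB4→ 4^2 + 2 —bump→ 5^2 + 2 = 27 —(−1)→ 26
26 —HB5→ 5^2 + 1 —bump→ 6^2 + 1 = 37 —(−1)→ 36
36 —HB6→ 6^2 —bump→ 7^2 = 49 —(−1)→ 48
48 —HB7→ 6·7 + 6 —bump→ 6·8 + 6 = 54 —(−1)→ 53
53 —HB8→ 6·8 + 5 —bump→ 6·9 + 5 = 59 —(−1)→ 58
58 —HB9→ 6·9 + 4 —bump→ 6·10 + 4 = 64 —(−1)→ 63

ω·6 + 3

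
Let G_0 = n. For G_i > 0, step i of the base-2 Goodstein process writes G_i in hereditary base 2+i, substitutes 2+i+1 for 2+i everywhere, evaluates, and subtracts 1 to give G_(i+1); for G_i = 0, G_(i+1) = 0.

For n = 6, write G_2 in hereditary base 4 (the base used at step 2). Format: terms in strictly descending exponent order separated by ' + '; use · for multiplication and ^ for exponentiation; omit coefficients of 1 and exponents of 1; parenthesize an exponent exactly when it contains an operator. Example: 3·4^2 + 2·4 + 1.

4^4 + 1

(0) 6|_2 = 2^2 + 2 ↦ 3^3 + 3|_3 = 30 ⇒ 29
(1) 29|_3 = 3^3 + 2 ↦ 4^4 + 2|_4 = 258 ⇒ 257
(2) 257|_4 = 4^4 + 1 ↦ 5^5 + 1|_5 = 3126 ⇒ 3125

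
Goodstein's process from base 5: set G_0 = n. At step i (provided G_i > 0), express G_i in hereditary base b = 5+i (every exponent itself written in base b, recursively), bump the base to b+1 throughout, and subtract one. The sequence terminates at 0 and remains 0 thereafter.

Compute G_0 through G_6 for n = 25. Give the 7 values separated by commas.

25, 35, 39, 43, 47, 51, 55

(0) 25|_5 = 5^2 ↦ 6^2|_6 = 36 ⇒ 35
(1) 35|_6 = 5·6 + 5 ↦ 5·7 + 5|_7 = 40 ⇒ 39
(2) 39|_7 = 5·7 + 4 ↦ 5·8 + 4|_8 = 44 ⇒ 43
(3) 43|_8 = 5·8 + 3 ↦ 5·9 + 3|_9 = 48 ⇒ 47
(4) 47|_9 = 5·9 + 2 ↦ 5·10 + 2|_10 = 52 ⇒ 51
(5) 51|_10 = 5·10 + 1 ↦ 5·11 + 1|_11 = 56 ⇒ 55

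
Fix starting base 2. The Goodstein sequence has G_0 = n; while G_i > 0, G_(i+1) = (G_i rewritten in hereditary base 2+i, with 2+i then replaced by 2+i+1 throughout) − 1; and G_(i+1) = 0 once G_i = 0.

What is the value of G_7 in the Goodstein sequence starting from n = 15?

3524450280

[0] 15 ≡ 2^(2 + 1) + 2^2 + 2 + 1 (base 2). Lift 3: 112. −1: 111.
[1] 111 ≡ 3^(3 + 1) + 3^3 + 3 (base 3). Lift 4: 1284. −1: 1283.
[2] 1283 ≡ 4^(4 + 1) + 4^4 + 3 (base 4). Lift 5: 18753. −1: 18752.
[3] 18752 ≡ 5^(5 + 1) + 5^5 + 2 (base 5). Lift 6: 326594. −1: 326593.
[4] 326593 ≡ 6^(6 + 1) + 6^6 + 1 (base 6). Lift 7: 6588345. −1: 6588344.
[5] 6588344 ≡ 7^(7 + 1) + 7^7 (base 7). Lift 8: 150994944. −1: 150994943.
[6] 150994943 ≡ 8^(8 + 1) + 7·8^7 + 7·8^6 + 7·8^5 + 7·8^4 + 7·8^3 + 7·8^2 + 7·8 + 7 (base 8). Lift 9: 3524450281. −1: 3524450280.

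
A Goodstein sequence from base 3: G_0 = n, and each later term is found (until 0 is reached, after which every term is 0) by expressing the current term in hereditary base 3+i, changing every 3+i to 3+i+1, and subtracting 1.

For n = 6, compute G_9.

base 3: 6 = 2·3; at 4: 2·4 = 8; next = 7
base 4: 7 = 4 + 3; at 5: 5 + 3 = 8; next = 7
base 5: 7 = 5 + 2; at 6: 6 + 2 = 8; next = 7
base 6: 7 = 6 + 1; at 7: 7 + 1 = 8; next = 7
base 7: 7 = 7; at 8: 8 = 8; next = 7
base 8: 7 = 7; at 9: 7 = 7; next = 6
base 9: 6 = 6; at 10: 6 = 6; next = 5
base 10: 5 = 5; at 11: 5 = 5; next = 4
base 11: 4 = 4; at 12: 4 = 4; next = 3

3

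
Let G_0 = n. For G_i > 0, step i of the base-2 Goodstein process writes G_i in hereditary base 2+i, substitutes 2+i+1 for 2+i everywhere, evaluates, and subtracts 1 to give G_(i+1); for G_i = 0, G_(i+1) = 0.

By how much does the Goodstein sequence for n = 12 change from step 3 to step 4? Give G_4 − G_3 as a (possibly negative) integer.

264334

(0) 12|_2 = 2^(2 + 1) + 2^2 ↦ 3^(3 + 1) + 3^3|_3 = 108 ⇒ 107
(1) 107|_3 = 3^(3 + 1) + 2·3^2 + 2·3 + 2 ↦ 4^(4 + 1) + 2·4^2 + 2·4 + 2|_4 = 1066 ⇒ 1065
(2) 1065|_4 = 4^(4 + 1) + 2·4^2 + 2·4 + 1 ↦ 5^(5 + 1) + 2·5^2 + 2·5 + 1|_5 = 15686 ⇒ 15685
(3) 15685|_5 = 5^(5 + 1) + 2·5^2 + 2·5 ↦ 6^(6 + 1) + 2·6^2 + 2·6|_6 = 280020 ⇒ 280019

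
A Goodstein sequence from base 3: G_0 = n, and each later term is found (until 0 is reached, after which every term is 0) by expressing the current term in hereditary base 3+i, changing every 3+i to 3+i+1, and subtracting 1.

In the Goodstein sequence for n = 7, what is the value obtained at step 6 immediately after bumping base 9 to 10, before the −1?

10

base 3: 7 = 2·3 + 1; at 4: 2·4 + 1 = 9; next = 8
base 4: 8 = 2·4; at 5: 2·5 = 10; next = 9
base 5: 9 = 5 + 4; at 6: 6 + 4 = 10; next = 9
base 6: 9 = 6 + 3; at 7: 7 + 3 = 10; next = 9
base 7: 9 = 7 + 2; at 8: 8 + 2 = 10; next = 9
base 8: 9 = 8 + 1; at 9: 9 + 1 = 10; next = 9
base 9: 9 = 9; at 10: 10 = 10; next = 9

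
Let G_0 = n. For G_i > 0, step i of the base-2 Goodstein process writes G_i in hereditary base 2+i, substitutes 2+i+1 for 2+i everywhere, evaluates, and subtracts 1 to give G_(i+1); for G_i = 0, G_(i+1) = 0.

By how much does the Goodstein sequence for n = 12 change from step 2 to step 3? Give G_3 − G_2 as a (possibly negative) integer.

14620

(0) 12|_2 = 2^(2 + 1) + 2^2 ↦ 3^(3 + 1) + 3^3|_3 = 108 ⇒ 107
(1) 107|_3 = 3^(3 + 1) + 2·3^2 + 2·3 + 2 ↦ 4^(4 + 1) + 2·4^2 + 2·4 + 2|_4 = 1066 ⇒ 1065
(2) 1065|_4 = 4^(4 + 1) + 2·4^2 + 2·4 + 1 ↦ 5^(5 + 1) + 2·5^2 + 2·5 + 1|_5 = 15686 ⇒ 15685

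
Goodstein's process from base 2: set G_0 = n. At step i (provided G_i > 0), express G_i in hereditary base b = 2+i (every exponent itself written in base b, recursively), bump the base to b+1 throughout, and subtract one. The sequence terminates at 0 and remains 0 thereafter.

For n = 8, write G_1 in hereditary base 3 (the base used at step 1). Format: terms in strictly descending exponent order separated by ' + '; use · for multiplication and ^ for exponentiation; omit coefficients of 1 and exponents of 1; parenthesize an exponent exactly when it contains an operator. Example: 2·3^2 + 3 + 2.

2·3^3 + 2·3^2 + 2·3 + 2

(0) 8|_2 = 2^(2 + 1) ↦ 3^(3 + 1)|_3 = 81 ⇒ 80
(1) 80|_3 = 2·3^3 + 2·3^2 + 2·3 + 2 ↦ 2·4^4 + 2·4^2 + 2·4 + 2|_4 = 554 ⇒ 553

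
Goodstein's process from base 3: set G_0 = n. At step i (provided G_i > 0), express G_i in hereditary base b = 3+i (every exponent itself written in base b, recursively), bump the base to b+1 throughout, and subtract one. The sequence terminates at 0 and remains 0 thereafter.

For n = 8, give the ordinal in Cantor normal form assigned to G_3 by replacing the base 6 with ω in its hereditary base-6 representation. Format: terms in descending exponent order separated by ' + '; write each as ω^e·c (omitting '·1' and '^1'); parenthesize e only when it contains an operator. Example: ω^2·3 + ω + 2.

[0] 8 ≡ 2·3 + 2 (base 3). Lift 4: 10. −1: 9.
[1] 9 ≡ 2·4 + 1 (base 4). Lift 5: 11. −1: 10.
[2] 10 ≡ 2·5 (base 5). Lift 6: 12. −1: 11.
[3] 11 ≡ 6 + 5 (base 6). Lift 7: 12. −1: 11.

ω + 5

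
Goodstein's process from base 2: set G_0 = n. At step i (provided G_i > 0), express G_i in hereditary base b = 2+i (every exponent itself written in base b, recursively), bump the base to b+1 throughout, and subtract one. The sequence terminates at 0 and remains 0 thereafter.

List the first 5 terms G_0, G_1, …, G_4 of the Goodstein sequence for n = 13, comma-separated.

13 —HB2→ 2^(2 + 1) + 2^2 + 1 —bump→ 3^(3 + 1) + 3^3 + 1 = 109 —(−1)→ 108
108 —HB3→ 3^(3 + 1) + 3^3 —bump→ 4^(4 + 1) + 4^4 = 1280 —(−1)→ 1279
1279 —HB4→ 4^(4 + 1) + 3·4^3 + 3·4^2 + 3·4 + 3 —bump→ 5^(5 + 1) + 3·5^3 + 3·5^2 + 3·5 + 3 = 16093 —(−1)→ 16092
16092 —HB5→ 5^(5 + 1) + 3·5^3 + 3·5^2 + 3·5 + 2 —bump→ 6^(6 + 1) + 3·6^3 + 3·6^2 + 3·6 + 2 = 280712 —(−1)→ 280711

13, 108, 1279, 16092, 280711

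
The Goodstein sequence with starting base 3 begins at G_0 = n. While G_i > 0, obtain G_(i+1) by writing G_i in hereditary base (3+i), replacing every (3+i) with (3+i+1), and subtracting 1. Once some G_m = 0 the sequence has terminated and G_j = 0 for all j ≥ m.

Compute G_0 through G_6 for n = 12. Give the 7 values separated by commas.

step 0: 12 = 3^2 + 3; sub 4 for 3: 4^2 + 4; = 20; G_1 = 20−1 = 19
step 1: 19 = 4^2 + 3; sub 5 for 4: 5^2 + 3; = 28; G_2 = 28−1 = 27
step 2: 27 = 5^2 + 2; sub 6 for 5: 6^2 + 2; = 38; G_3 = 38−1 = 37
step 3: 37 = 6^2 + 1; sub 7 for 6: 7^2 + 1; = 50; G_4 = 50−1 = 49
step 4: 49 = 7^2; sub 8 for 7: 8^2; = 64; G_5 = 64−1 = 63
step 5: 63 = 7·8 + 7; sub 9 for 8: 7·9 + 7; = 70; G_6 = 70−1 = 69

12, 19, 27, 37, 49, 63, 69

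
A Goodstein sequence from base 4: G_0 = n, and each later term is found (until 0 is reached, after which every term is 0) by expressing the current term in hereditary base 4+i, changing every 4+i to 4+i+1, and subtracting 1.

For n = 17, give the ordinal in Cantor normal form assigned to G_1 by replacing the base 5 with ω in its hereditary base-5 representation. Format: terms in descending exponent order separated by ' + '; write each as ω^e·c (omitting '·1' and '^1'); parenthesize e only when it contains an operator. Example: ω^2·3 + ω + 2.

ω^2

G_0=17  [base 4] 4^2 + 1  →[4↦5]→  5^2 + 1 = 26  −1 ⇒ G_1=25
G_1=25  [base 5] 5^2  →[5↦6]→  6^2 = 36  −1 ⇒ G_2=35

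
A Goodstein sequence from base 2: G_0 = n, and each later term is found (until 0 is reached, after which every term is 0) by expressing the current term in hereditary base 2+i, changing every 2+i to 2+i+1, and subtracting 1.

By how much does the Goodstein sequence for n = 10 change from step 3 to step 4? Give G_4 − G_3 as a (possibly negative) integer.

264310

10 —HB2→ 2^(2 + 1) + 2 —bump→ 3^(3 + 1) + 3 = 84 —(−1)→ 83
83 —HB3→ 3^(3 + 1) + 2 —bump→ 4^(4 + 1) + 2 = 1026 —(−1)→ 1025
1025 —HB4→ 4^(4 + 1) + 1 —bump→ 5^(5 + 1) + 1 = 15626 —(−1)→ 15625
15625 —HB5→ 5^(5 + 1) —bump→ 6^(6 + 1) = 279936 —(−1)→ 279935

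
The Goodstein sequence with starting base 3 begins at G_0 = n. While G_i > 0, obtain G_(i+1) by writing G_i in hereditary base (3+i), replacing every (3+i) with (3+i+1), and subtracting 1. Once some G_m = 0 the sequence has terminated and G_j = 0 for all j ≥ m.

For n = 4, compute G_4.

2

i=0: 4 = 3 + 1 (b=3); 3→4: 4 + 1 = 5; 5−1 = 4
i=1: 4 = 4 (b=4); 4→5: 5 = 5; 5−1 = 4
i=2: 4 = 4 (b=5); 5→6: 4 = 4; 4−1 = 3
i=3: 3 = 3 (b=6); 6→7: 3 = 3; 3−1 = 2
i=4: 2 = 2 (b=7); 7→8: 2 = 2; 2−1 = 1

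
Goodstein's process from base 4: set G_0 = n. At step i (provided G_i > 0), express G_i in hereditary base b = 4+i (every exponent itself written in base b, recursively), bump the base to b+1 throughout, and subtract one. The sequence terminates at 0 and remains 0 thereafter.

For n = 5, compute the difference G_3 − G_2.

-1

5 —HB4→ 4 + 1 —bump→ 5 + 1 = 6 —(−1)→ 5
5 —HB5→ 5 —bump→ 6 = 6 —(−1)→ 5
5 —HB6→ 5 —bump→ 5 = 5 —(−1)→ 4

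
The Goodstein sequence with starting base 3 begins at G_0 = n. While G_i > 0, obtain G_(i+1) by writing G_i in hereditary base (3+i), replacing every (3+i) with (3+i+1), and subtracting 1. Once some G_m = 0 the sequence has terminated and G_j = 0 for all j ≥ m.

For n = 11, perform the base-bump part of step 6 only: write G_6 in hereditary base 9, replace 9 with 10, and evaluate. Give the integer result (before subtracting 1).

52

base 3: 11 = 3^2 + 2; at 4: 4^2 + 2 = 18; next = 17
base 4: 17 = 4^2 + 1; at 5: 5^2 + 1 = 26; next = 25
base 5: 25 = 5^2; at 6: 6^2 = 36; next = 35
base 6: 35 = 5·6 + 5; at 7: 5·7 + 5 = 40; next = 39
base 7: 39 = 5·7 + 4; at 8: 5·8 + 4 = 44; next = 43
base 8: 43 = 5·8 + 3; at 9: 5·9 + 3 = 48; next = 47
base 9: 47 = 5·9 + 2; at 10: 5·10 + 2 = 52; next = 51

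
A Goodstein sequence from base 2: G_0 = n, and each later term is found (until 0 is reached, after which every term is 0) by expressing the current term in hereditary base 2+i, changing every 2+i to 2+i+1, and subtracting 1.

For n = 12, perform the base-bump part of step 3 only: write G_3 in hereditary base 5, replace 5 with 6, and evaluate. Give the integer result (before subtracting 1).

280020

[0] 12 ≡ 2^(2 + 1) + 2^2 (base 2). Lift 3: 108. −1: 107.
[1] 107 ≡ 3^(3 + 1) + 2·3^2 + 2·3 + 2 (base 3). Lift 4: 1066. −1: 1065.
[2] 1065 ≡ 4^(4 + 1) + 2·4^2 + 2·4 + 1 (base 4). Lift 5: 15686. −1: 15685.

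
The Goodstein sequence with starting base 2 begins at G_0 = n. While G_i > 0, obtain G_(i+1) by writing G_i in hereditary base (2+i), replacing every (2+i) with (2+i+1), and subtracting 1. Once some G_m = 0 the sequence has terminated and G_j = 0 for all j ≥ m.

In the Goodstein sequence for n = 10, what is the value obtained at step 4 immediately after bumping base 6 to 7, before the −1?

G_0=10  [base 2] 2^(2 + 1) + 2  →[2↦3]→  3^(3 + 1) + 3 = 84  −1 ⇒ G_1=83
G_1=83  [base 3] 3^(3 + 1) + 2  →[3↦4]→  4^(4 + 1) + 2 = 1026  −1 ⇒ G_2=1025
G_2=1025  [base 4] 4^(4 + 1) + 1  →[4↦5]→  5^(5 + 1) + 1 = 15626  −1 ⇒ G_3=15625
G_3=15625  [base 5] 5^(5 + 1)  →[5↦6]→  6^(6 + 1) = 279936  −1 ⇒ G_4=279935
G_4=279935  [base 6] 5·6^6 + 5·6^5 + 5·6^4 + 5·6^3 + 5·6^2 + 5·6 + 5  →[6↦7]→  5·7^7 + 5·7^5 + 5·7^4 + 5·7^3 + 5·7^2 + 5·7 + 5 = 4215755  −1 ⇒ G_5=4215754

4215755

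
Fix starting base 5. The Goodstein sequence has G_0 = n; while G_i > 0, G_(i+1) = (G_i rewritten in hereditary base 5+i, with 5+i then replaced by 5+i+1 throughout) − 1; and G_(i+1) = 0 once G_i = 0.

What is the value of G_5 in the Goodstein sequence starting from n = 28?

87

(0) 28|_5 = 5^2 + 3 ↦ 6^2 + 3|_6 = 39 ⇒ 38
(1) 38|_6 = 6^2 + 2 ↦ 7^2 + 2|_7 = 51 ⇒ 50
(2) 50|_7 = 7^2 + 1 ↦ 8^2 + 1|_8 = 65 ⇒ 64
(3) 64|_8 = 8^2 ↦ 9^2|_9 = 81 ⇒ 80
(4) 80|_9 = 8·9 + 8 ↦ 8·10 + 8|_10 = 88 ⇒ 87
(5) 87|_10 = 8·10 + 7 ↦ 8·11 + 7|_11 = 95 ⇒ 94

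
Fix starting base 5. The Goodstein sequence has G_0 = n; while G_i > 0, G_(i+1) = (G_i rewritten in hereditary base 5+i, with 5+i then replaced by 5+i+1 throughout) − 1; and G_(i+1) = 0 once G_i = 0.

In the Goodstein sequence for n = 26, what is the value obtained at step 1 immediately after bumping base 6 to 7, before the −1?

49

step 0: 26 = 5^2 + 1; sub 6 for 5: 6^2 + 1; = 37; G_1 = 37−1 = 36
step 1: 36 = 6^2; sub 7 for 6: 7^2; = 49; G_2 = 49−1 = 48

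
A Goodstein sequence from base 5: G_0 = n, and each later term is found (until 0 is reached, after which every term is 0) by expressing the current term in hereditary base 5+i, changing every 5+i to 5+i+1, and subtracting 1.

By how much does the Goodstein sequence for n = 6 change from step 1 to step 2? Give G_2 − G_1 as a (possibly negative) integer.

0

base 5: 6 = 5 + 1; at 6: 6 + 1 = 7; next = 6
base 6: 6 = 6; at 7: 7 = 7; next = 6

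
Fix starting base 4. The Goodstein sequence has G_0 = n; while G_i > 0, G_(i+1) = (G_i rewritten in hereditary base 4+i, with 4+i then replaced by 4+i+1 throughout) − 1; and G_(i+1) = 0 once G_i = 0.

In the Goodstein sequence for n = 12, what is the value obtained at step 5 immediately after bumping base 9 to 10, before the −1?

20

G_0 = 12. HB_4(12) = 3·4. Bump = 15. G_1 = 14.
G_1 = 14. HB_5(14) = 2·5 + 4. Bump = 16. G_2 = 15.
G_2 = 15. HB_6(15) = 2·6 + 3. Bump = 17. G_3 = 16.
G_3 = 16. HB_7(16) = 2·7 + 2. Bump = 18. G_4 = 17.
G_4 = 17. HB_8(17) = 2·8 + 1. Bump = 19. G_5 = 18.
G_5 = 18. HB_9(18) = 2·9. Bump = 20. G_6 = 19.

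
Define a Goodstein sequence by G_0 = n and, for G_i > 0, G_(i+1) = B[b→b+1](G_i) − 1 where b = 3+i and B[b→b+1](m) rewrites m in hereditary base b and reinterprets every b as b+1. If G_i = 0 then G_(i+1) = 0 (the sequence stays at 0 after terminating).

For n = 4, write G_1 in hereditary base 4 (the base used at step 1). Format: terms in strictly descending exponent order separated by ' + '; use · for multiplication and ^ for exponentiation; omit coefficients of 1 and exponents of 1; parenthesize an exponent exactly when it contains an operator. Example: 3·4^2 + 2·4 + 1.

4

(0) 4|_3 = 3 + 1 ↦ 4 + 1|_4 = 5 ⇒ 4
(1) 4|_4 = 4 ↦ 5|_5 = 5 ⇒ 4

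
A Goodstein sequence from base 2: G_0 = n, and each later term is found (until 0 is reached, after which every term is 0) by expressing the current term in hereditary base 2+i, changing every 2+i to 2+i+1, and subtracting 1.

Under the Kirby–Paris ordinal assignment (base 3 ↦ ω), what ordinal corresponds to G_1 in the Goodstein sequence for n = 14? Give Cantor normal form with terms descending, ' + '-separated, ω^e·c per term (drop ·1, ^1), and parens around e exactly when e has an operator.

ω^(ω + 1) + ω^ω + 2

G_0=14  [base 2] 2^(2 + 1) + 2^2 + 2  →[2↦3]→  3^(3 + 1) + 3^3 + 3 = 111  −1 ⇒ G_1=110
G_1=110  [base 3] 3^(3 + 1) + 3^3 + 2  →[3↦4]→  4^(4 + 1) + 4^4 + 2 = 1282  −1 ⇒ G_2=1281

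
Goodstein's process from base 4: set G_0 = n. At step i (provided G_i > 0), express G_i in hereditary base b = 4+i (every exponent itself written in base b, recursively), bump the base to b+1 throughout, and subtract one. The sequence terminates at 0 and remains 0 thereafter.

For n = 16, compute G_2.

G_0 = 16. HB_4(16) = 4^2. Bump = 25. G_1 = 24.
G_1 = 24. HB_5(24) = 4·5 + 4. Bump = 28. G_2 = 27.
G_2 = 27. HB_6(27) = 4·6 + 3. Bump = 31. G_3 = 30.

27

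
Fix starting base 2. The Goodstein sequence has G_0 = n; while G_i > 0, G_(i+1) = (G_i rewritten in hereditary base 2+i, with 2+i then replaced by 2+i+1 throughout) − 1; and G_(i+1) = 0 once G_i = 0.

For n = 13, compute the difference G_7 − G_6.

G_0 = 13. HB_2(13) = 2^(2 + 1) + 2^2 + 1. Bump = 109. G_1 = 108.
G_1 = 108. HB_3(108) = 3^(3 + 1) + 3^3. Bump = 1280. G_2 = 1279.
G_2 = 1279. HB_4(1279) = 4^(4 + 1) + 3·4^3 + 3·4^2 + 3·4 + 3. Bump = 16093. G_3 = 16092.
G_3 = 16092. HB_5(16092) = 5^(5 + 1) + 3·5^3 + 3·5^2 + 3·5 + 2. Bump = 280712. G_4 = 280711.
G_4 = 280711. HB_6(280711) = 6^(6 + 1) + 3·6^3 + 3·6^2 + 3·6 + 1. Bump = 5765999. G_5 = 5765998.
G_5 = 5765998. HB_7(5765998) = 7^(7 + 1) + 3·7^3 + 3·7^2 + 3·7. Bump = 134219480. G_6 = 134219479.
G_6 = 134219479. HB_8(134219479) = 8^(8 + 1) + 3·8^3 + 3·8^2 + 2·8 + 7. Bump = 3486786856. G_7 = 3486786855.

3352567376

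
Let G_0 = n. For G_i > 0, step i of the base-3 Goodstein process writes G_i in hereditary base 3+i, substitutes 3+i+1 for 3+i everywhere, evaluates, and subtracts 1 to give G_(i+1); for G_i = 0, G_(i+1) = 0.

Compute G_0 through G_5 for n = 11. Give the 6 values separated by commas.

11, 17, 25, 35, 39, 43

(0) 11|_3 = 3^2 + 2 ↦ 4^2 + 2|_4 = 18 ⇒ 17
(1) 17|_4 = 4^2 + 1 ↦ 5^2 + 1|_5 = 26 ⇒ 25
(2) 25|_5 = 5^2 ↦ 6^2|_6 = 36 ⇒ 35
(3) 35|_6 = 5·6 + 5 ↦ 5·7 + 5|_7 = 40 ⇒ 39
(4) 39|_7 = 5·7 + 4 ↦ 5·8 + 4|_8 = 44 ⇒ 43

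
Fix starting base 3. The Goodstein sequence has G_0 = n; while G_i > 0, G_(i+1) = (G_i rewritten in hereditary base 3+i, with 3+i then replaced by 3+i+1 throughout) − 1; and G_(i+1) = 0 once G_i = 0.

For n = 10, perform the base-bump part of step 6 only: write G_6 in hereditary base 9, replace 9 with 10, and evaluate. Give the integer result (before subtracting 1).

base 3: 10 = 3^2 + 1; at 4: 4^2 + 1 = 17; next = 16
base 4: 16 = 4^2; at 5: 5^2 = 25; next = 24
base 5: 24 = 4·5 + 4; at 6: 4·6 + 4 = 28; next = 27
base 6: 27 = 4·6 + 3; at 7: 4·7 + 3 = 31; next = 30
base 7: 30 = 4·7 + 2; at 8: 4·8 + 2 = 34; next = 33
base 8: 33 = 4·8 + 1; at 9: 4·9 + 1 = 37; next = 36
base 9: 36 = 4·9; at 10: 4·10 = 40; next = 39

40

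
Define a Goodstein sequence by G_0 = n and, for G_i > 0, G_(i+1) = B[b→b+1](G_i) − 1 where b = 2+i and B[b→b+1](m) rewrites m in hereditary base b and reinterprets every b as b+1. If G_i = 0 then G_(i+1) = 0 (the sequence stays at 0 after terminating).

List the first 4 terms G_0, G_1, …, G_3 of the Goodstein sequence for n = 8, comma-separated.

8 —HB2→ 2^(2 + 1) —bump→ 3^(3 + 1) = 81 —(−1)→ 80
80 —HB3→ 2·3^3 + 2·3^2 + 2·3 + 2 —bump→ 2·4^4 + 2·4^2 + 2·4 + 2 = 554 —(−1)→ 553
553 —HB4→ 2·4^4 + 2·4^2 + 2·4 + 1 —bump→ 2·5^5 + 2·5^2 + 2·5 + 1 = 6311 —(−1)→ 6310

8, 80, 553, 6310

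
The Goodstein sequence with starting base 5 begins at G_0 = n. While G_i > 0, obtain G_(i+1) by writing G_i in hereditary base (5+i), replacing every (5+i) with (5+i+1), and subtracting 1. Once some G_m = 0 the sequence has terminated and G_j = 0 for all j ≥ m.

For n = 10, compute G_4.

G_0 = 10. HB_5(10) = 2·5. Bump = 12. G_1 = 11.
G_1 = 11. HB_6(11) = 6 + 5. Bump = 12. G_2 = 11.
G_2 = 11. HB_7(11) = 7 + 4. Bump = 12. G_3 = 11.
G_3 = 11. HB_8(11) = 8 + 3. Bump = 12. G_4 = 11.
G_4 = 11. HB_9(11) = 9 + 2. Bump = 12. G_5 = 11.

11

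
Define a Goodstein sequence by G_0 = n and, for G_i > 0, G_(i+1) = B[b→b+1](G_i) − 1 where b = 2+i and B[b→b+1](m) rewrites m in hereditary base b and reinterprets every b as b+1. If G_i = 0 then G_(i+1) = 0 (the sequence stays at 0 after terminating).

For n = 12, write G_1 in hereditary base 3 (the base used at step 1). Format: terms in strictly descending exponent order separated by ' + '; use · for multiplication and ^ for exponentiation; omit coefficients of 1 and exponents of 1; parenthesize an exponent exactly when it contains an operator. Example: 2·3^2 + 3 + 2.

(0) 12|_2 = 2^(2 + 1) + 2^2 ↦ 3^(3 + 1) + 3^3|_3 = 108 ⇒ 107
(1) 107|_3 = 3^(3 + 1) + 2·3^2 + 2·3 + 2 ↦ 4^(4 + 1) + 2·4^2 + 2·4 + 2|_4 = 1066 ⇒ 1065

3^(3 + 1) + 2·3^2 + 2·3 + 2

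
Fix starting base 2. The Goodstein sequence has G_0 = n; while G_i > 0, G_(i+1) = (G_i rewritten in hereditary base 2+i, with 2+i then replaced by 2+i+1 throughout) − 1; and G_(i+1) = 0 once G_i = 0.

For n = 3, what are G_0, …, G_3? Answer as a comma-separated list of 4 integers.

3, 3, 3, 2

[0] 3 ≡ 2 + 1 (base 2). Lift 3: 4. −1: 3.
[1] 3 ≡ 3 (base 3). Lift 4: 4. −1: 3.
[2] 3 ≡ 3 (base 4). Lift 5: 3. −1: 2.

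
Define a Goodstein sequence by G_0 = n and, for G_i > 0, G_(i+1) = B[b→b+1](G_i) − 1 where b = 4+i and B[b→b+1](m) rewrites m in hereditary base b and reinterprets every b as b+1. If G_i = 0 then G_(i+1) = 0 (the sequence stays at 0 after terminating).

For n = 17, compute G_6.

[0] 17 ≡ 4^2 + 1 (base 4). Lift 5: 26. −1: 25.
[1] 25 ≡ 5^2 (base 5). Lift 6: 36. −1: 35.
[2] 35 ≡ 5·6 + 5 (base 6). Lift 7: 40. −1: 39.
[3] 39 ≡ 5·7 + 4 (base 7). Lift 8: 44. −1: 43.
[4] 43 ≡ 5·8 + 3 (base 8). Lift 9: 48. −1: 47.
[5] 47 ≡ 5·9 + 2 (base 9). Lift 10: 52. −1: 51.
[6] 51 ≡ 5·10 + 1 (base 10). Lift 11: 56. −1: 55.

51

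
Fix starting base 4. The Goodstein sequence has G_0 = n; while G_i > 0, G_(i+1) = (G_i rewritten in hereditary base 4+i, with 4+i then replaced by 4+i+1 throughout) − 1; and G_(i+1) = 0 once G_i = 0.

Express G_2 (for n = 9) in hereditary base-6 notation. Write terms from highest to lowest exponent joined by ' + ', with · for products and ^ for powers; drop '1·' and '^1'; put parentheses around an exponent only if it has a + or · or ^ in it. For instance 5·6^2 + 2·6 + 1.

G_0 = 9. HB_4(9) = 2·4 + 1. Bump = 11. G_1 = 10.
G_1 = 10. HB_5(10) = 2·5. Bump = 12. G_2 = 11.
G_2 = 11. HB_6(11) = 6 + 5. Bump = 12. G_3 = 11.

6 + 5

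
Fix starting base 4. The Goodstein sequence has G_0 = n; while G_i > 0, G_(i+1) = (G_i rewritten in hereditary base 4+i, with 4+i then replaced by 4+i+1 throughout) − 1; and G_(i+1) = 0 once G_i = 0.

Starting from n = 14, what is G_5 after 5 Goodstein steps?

base 4: 14 = 3·4 + 2; at 5: 3·5 + 2 = 17; next = 16
base 5: 16 = 3·5 + 1; at 6: 3·6 + 1 = 19; next = 18
base 6: 18 = 3·6; at 7: 3·7 = 21; next = 20
base 7: 20 = 2·7 + 6; at 8: 2·8 + 6 = 22; next = 21
base 8: 21 = 2·8 + 5; at 9: 2·9 + 5 = 23; next = 22
base 9: 22 = 2·9 + 4; at 10: 2·10 + 4 = 24; next = 23

22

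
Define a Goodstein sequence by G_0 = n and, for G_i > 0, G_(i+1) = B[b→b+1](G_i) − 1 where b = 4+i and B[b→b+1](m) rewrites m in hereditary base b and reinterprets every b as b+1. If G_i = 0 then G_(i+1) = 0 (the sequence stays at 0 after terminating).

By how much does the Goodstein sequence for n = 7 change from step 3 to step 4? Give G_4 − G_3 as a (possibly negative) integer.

G_0 = 7. HB_4(7) = 4 + 3. Bump = 8. G_1 = 7.
G_1 = 7. HB_5(7) = 5 + 2. Bump = 8. G_2 = 7.
G_2 = 7. HB_6(7) = 6 + 1. Bump = 8. G_3 = 7.
G_3 = 7. HB_7(7) = 7. Bump = 8. G_4 = 7.

0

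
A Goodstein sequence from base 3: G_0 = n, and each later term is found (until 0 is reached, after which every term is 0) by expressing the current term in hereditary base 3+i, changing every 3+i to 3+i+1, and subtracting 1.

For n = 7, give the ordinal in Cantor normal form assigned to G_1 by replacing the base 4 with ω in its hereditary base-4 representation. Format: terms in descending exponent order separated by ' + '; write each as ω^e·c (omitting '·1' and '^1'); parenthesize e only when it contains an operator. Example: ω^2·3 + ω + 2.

G_0 = 7. HB_3(7) = 2·3 + 1. Bump = 9. G_1 = 8.
G_1 = 8. HB_4(8) = 2·4. Bump = 10. G_2 = 9.

ω·2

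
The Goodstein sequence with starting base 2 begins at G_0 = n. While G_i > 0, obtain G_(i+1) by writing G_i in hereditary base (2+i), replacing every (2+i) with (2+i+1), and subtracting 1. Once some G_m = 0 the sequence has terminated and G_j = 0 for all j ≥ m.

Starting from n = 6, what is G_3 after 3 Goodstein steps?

step 0: 6 = 2^2 + 2; sub 3 for 2: 3^3 + 3; = 30; G_1 = 30−1 = 29
step 1: 29 = 3^3 + 2; sub 4 for 3: 4^4 + 2; = 258; G_2 = 258−1 = 257
step 2: 257 = 4^4 + 1; sub 5 for 4: 5^5 + 1; = 3126; G_3 = 3126−1 = 3125
step 3: 3125 = 5^5; sub 6 for 5: 6^6; = 46656; G_4 = 46656−1 = 46655

3125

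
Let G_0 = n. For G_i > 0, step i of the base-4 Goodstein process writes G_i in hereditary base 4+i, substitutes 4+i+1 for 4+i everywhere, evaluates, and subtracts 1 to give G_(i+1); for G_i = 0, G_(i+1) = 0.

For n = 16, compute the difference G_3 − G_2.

3

i=0: 16 = 4^2 (b=4); 4→5: 5^2 = 25; 25−1 = 24
i=1: 24 = 4·5 + 4 (b=5); 5→6: 4·6 + 4 = 28; 28−1 = 27
i=2: 27 = 4·6 + 3 (b=6); 6→7: 4·7 + 3 = 31; 31−1 = 30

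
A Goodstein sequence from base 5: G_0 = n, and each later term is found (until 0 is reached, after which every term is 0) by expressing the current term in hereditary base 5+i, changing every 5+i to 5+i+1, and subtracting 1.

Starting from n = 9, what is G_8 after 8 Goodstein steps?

6

(0) 9|_5 = 5 + 4 ↦ 6 + 4|_6 = 10 ⇒ 9
(1) 9|_6 = 6 + 3 ↦ 7 + 3|_7 = 10 ⇒ 9
(2) 9|_7 = 7 + 2 ↦ 8 + 2|_8 = 10 ⇒ 9
(3) 9|_8 = 8 + 1 ↦ 9 + 1|_9 = 10 ⇒ 9
(4) 9|_9 = 9 ↦ 10|_10 = 10 ⇒ 9
(5) 9|_10 = 9 ↦ 9|_11 = 9 ⇒ 8
(6) 8|_11 = 8 ↦ 8|_12 = 8 ⇒ 7
(7) 7|_12 = 7 ↦ 7|_13 = 7 ⇒ 6
(8) 6|_13 = 6 ↦ 6|_14 = 6 ⇒ 5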